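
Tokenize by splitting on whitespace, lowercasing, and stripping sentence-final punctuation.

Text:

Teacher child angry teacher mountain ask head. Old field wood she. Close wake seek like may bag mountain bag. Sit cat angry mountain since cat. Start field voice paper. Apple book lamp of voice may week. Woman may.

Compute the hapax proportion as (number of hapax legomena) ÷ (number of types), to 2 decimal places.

Frequencies: mountain:3, may:3, teacher:2, angry:2, field:2, bag:2, cat:2, voice:2, child:1, ask:1, head:1, old:1, wood:1, she:1, close:1, wake:1, seek:1, like:1, sit:1, since:1, … (8 more, each freq 1)
Hapax count = 20; type count = 28.
Ratio = 20 / 28 = 0.71

0.71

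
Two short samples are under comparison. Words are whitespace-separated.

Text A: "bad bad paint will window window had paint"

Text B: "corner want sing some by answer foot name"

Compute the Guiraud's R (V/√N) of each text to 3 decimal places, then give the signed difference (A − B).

-1.060

A: V=5, N=8, R=1.768
B: V=8, N=8, R=2.828
Difference = 1.768 − 2.828 = -1.060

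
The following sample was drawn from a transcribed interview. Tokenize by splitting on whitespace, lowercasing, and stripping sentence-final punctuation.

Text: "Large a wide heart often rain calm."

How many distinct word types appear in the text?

7

Distinct types: {a, calm, heart, large, often, rain, wide}
V = 7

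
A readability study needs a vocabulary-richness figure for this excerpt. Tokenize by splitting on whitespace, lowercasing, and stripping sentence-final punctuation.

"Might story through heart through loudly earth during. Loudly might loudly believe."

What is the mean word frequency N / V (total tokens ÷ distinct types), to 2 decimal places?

N = 12 tokens, V = 8 types.
Mean frequency = N / V = 12 / 8 = 1.50

1.50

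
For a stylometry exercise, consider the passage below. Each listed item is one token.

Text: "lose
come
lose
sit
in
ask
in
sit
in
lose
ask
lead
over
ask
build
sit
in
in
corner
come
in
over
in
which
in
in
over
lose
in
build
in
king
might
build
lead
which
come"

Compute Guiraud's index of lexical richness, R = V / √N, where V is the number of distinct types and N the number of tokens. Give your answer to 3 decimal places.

1.973

N = 37, V = 12.
√N = 6.082763
R = 12 / 6.082763 = 1.973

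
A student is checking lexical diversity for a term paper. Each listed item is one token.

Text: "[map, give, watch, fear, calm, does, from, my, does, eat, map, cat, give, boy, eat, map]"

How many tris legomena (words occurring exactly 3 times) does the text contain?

1

Frequencies: map:3, give:2, does:2, eat:2, watch:1, fear:1, calm:1, from:1, my:1, cat:1, boy:1
Words with frequency 3: map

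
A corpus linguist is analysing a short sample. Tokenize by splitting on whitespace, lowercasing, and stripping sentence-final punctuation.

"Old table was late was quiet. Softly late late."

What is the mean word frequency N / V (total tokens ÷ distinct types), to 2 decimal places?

1.50

N = 9 tokens, V = 6 types.
Mean frequency = N / V = 9 / 6 = 1.50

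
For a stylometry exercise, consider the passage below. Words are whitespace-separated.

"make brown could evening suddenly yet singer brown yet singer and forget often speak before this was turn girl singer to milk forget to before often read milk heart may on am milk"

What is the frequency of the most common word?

Frequencies: singer:3, milk:3, brown:2, yet:2, forget:2, often:2, before:2, to:2, make:1, could:1, evening:1, suddenly:1, and:1, speak:1, this:1, was:1, turn:1, girl:1, read:1, heart:1, … (3 more, each freq 1)
Most common: 'singer' with frequency 3.

3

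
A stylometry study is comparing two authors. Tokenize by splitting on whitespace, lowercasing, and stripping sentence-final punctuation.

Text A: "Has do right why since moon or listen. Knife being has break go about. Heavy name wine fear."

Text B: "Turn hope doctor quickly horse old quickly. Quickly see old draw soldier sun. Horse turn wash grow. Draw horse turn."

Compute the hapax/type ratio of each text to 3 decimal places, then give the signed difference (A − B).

A: hapax=16, V=17, ratio=0.941
B: hapax=7, V=12, ratio=0.583
Difference = 0.941 − 0.583 = 0.358

0.358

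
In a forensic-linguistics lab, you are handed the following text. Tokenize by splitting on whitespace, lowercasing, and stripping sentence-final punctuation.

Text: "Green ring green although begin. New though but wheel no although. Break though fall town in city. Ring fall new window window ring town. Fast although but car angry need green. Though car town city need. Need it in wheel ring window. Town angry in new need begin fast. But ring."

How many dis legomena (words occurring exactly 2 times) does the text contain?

Frequencies: ring:5, town:4, need:4, green:3, although:3, new:3, though:3, but:3, in:3, window:3, begin:2, wheel:2, fall:2, city:2, fast:2, car:2, angry:2, no:1, break:1, it:1
Words with frequency 2: angry, begin, car, city, fall, fast, wheel

7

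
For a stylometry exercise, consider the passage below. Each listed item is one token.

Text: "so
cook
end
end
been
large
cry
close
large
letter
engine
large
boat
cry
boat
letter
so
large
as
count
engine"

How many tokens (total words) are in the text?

21

Tokens: so, cook, end, end, been, large, cry, close, large, letter, engine, large, boat, cry, boat, letter, so, large, as, count, engine
N = 21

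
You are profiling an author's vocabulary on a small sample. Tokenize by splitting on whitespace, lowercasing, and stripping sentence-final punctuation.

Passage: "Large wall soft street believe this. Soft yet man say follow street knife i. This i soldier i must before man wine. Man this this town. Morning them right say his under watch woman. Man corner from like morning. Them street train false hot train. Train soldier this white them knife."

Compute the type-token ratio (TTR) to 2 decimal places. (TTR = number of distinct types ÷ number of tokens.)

N = 51 tokens, V = 31 types.
TTR = V / N = 31 / 51 = 0.61

0.61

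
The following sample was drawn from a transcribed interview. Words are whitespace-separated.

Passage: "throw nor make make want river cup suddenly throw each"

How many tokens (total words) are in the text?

10

Tokens: throw, nor, make, make, want, river, cup, suddenly, throw, each
N = 10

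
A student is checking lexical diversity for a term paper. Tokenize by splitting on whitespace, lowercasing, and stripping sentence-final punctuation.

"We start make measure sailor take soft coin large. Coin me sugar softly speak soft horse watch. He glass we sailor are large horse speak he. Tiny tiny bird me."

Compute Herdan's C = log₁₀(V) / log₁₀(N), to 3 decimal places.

0.881

N = 30, V = 20.
log₁₀(V) = 1.301030, log₁₀(N) = 1.477121
C = 1.301030 / 1.477121 = 0.881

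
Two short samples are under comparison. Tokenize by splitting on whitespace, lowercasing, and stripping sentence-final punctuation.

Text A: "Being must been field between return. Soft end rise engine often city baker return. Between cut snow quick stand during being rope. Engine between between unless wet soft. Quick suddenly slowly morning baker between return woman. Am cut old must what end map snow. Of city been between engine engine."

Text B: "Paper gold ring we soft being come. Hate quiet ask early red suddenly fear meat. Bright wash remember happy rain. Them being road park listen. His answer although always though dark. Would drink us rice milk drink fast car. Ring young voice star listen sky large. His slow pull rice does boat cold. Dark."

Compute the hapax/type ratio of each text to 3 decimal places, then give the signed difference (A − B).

-0.284

A: hapax=17, V=30, ratio=0.567
B: hapax=40, V=47, ratio=0.851
Difference = 0.567 − 0.851 = -0.284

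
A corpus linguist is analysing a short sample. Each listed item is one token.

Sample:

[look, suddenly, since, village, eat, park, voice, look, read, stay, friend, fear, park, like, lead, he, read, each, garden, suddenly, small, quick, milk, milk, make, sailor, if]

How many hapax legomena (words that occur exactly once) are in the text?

Frequencies: look:2, suddenly:2, park:2, read:2, milk:2, since:1, village:1, eat:1, voice:1, stay:1, friend:1, fear:1, like:1, lead:1, he:1, each:1, garden:1, small:1, quick:1, make:1, … (2 more, each freq 1)
Hapax (freq=1): each, eat, fear, friend, garden, he, if, lead, like, make, quick, sailor, since, small, stay, village, voice

17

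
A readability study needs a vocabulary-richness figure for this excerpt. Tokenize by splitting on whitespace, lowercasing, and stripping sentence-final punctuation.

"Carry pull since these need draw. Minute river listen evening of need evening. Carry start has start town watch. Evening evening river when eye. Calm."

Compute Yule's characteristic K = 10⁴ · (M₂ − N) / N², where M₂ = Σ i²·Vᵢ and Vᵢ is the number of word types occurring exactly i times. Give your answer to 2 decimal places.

Frequencies: evening:4, carry:2, need:2, river:2, start:2, pull:1, since:1, these:1, draw:1, minute:1, listen:1, of:1, has:1, town:1, watch:1, when:1, eye:1, calm:1
N = 25. Frequency spectrum: V_1=13, V_2=4, V_4=1
M₂ = 1²·13 + 2²·4 + 4²·1 = 45
K = 10000 × (45 − 25) / 25² = 320.00

320.00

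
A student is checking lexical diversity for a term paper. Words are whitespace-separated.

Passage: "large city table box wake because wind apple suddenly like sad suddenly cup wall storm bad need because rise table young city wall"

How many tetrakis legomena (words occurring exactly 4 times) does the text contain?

Frequencies: city:2, table:2, because:2, suddenly:2, wall:2, large:1, box:1, wake:1, wind:1, apple:1, like:1, sad:1, cup:1, storm:1, bad:1, need:1, rise:1, young:1
Words with frequency 4: (none)

0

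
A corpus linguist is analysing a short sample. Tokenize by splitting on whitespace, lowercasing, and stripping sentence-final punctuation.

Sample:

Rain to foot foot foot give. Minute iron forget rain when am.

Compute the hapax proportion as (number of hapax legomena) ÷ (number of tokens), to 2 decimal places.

Frequencies: foot:3, rain:2, to:1, give:1, minute:1, iron:1, forget:1, when:1, am:1
Hapax count = 7; token count = 12.
Ratio = 7 / 12 = 0.58

0.58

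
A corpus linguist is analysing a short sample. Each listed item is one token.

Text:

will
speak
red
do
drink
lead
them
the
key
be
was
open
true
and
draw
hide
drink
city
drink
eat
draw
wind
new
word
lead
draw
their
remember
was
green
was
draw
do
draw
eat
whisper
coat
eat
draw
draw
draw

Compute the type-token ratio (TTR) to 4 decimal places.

0.6341

N = 41 tokens, V = 26 types.
TTR = V / N = 26 / 41 = 0.6341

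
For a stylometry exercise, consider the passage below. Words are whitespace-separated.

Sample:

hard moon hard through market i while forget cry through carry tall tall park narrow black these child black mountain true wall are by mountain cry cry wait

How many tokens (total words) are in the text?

28

Tokens: hard, moon, hard, through, market, i, while, forget, cry, through, carry, tall, tall, park, narrow, black, these, child, black, mountain, true, wall, are, by, mountain, cry, cry, wait
N = 28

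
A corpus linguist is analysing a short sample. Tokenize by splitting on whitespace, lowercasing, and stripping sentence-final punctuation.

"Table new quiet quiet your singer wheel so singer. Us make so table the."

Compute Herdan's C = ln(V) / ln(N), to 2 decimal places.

0.87

N = 14, V = 10.
ln(V) = 2.302585, ln(N) = 2.639057
C = 2.302585 / 2.639057 = 0.87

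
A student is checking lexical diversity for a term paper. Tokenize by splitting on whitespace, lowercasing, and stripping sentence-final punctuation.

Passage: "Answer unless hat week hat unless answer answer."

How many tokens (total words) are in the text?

Tokens: answer, unless, hat, week, hat, unless, answer, answer
N = 8

8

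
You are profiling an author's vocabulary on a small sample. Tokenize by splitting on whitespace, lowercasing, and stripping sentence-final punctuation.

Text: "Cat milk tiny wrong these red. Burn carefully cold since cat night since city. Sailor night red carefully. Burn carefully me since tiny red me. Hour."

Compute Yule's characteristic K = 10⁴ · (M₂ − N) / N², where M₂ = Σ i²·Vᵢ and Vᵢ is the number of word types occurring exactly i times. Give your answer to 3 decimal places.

Frequencies: red:3, carefully:3, since:3, cat:2, tiny:2, burn:2, night:2, me:2, milk:1, wrong:1, these:1, cold:1, city:1, sailor:1, hour:1
N = 26. Frequency spectrum: V_1=7, V_2=5, V_3=3
M₂ = 1²·7 + 2²·5 + 3²·3 = 54
K = 10000 × (54 − 26) / 26² = 414.201

414.201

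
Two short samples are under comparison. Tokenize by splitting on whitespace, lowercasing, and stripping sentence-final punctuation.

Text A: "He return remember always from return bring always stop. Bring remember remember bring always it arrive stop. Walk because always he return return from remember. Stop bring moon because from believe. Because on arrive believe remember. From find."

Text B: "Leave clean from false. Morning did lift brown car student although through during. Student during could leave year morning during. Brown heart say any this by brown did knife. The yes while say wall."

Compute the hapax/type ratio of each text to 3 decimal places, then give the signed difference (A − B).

-0.387

A: hapax=5, V=15, ratio=0.333
B: hapax=18, V=25, ratio=0.720
Difference = 0.333 − 0.720 = -0.387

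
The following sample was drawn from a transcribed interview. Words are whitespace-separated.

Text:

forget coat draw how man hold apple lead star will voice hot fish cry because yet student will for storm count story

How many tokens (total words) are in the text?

Tokens: forget, coat, draw, how, man, hold, apple, lead, star, will, voice, hot, fish, cry, because, yet, student, will, for, storm, count, story
N = 22

22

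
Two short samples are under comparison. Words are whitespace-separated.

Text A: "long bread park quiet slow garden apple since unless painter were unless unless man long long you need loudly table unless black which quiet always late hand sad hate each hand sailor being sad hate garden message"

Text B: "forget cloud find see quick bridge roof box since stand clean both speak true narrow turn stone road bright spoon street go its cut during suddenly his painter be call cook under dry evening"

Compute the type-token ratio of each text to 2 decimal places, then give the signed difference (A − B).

-0.27

TTR(A) = 27/37 = 0.73
TTR(B) = 34/34 = 1.00
Difference = 0.73 − 1.00 = -0.27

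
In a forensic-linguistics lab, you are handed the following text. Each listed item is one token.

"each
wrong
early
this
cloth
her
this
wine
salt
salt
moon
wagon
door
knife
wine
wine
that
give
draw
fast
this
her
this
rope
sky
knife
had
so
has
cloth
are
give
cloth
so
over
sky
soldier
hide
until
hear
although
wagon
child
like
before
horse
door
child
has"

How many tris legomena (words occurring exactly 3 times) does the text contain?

Frequencies: this:4, cloth:3, wine:3, her:2, salt:2, wagon:2, door:2, knife:2, give:2, sky:2, so:2, has:2, child:2, each:1, wrong:1, early:1, moon:1, that:1, draw:1, fast:1, … (12 more, each freq 1)
Words with frequency 3: cloth, wine

2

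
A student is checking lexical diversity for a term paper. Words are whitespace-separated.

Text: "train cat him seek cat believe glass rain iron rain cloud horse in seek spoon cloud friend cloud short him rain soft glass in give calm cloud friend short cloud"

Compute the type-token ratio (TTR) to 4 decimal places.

N = 30 tokens, V = 17 types.
TTR = V / N = 17 / 30 = 0.5667

0.5667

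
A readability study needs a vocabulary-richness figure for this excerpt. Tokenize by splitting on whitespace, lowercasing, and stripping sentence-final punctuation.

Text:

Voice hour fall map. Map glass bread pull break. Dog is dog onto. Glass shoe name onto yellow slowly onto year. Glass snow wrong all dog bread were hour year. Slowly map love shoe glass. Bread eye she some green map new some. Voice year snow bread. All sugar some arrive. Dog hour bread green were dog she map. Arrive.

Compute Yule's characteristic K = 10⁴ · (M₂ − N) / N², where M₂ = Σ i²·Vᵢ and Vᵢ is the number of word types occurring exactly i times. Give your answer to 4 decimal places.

316.6667

Frequencies: map:5, bread:5, dog:5, glass:4, hour:3, onto:3, year:3, some:3, voice:2, shoe:2, slowly:2, snow:2, all:2, were:2, she:2, green:2, arrive:2, fall:1, pull:1, break:1, … (8 more, each freq 1)
N = 60. Frequency spectrum: V_1=11, V_2=9, V_3=4, V_4=1, V_5=3
M₂ = 1²·11 + 2²·9 + 3²·4 + 4²·1 + 5²·3 = 174
K = 10000 × (174 − 60) / 60² = 316.6667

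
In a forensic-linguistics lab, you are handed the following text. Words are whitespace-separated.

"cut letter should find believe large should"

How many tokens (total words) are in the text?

7

Tokens: cut, letter, should, find, believe, large, should
N = 7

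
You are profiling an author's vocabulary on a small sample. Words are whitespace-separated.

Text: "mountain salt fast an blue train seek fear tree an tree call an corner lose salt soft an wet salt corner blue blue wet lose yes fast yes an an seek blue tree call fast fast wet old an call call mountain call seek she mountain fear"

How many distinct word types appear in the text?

17

Distinct types: {an, blue, call, corner, fast, fear, lose, mountain, old, salt, seek, she, soft, train, tree, wet, yes}
V = 17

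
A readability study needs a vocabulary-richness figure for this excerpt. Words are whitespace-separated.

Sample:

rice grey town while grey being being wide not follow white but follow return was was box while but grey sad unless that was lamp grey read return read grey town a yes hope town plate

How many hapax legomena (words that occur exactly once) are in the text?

Frequencies: grey:5, town:3, was:3, while:2, being:2, follow:2, but:2, return:2, read:2, rice:1, wide:1, not:1, white:1, box:1, sad:1, unless:1, that:1, lamp:1, a:1, yes:1, … (2 more, each freq 1)
Hapax (freq=1): a, box, hope, lamp, not, plate, rice, sad, that, unless, white, wide, yes

13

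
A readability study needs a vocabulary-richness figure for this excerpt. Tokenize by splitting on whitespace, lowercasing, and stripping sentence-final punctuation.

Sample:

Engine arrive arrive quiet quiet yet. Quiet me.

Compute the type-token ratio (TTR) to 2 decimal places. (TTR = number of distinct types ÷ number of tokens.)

0.63

N = 8 tokens, V = 5 types.
TTR = V / N = 5 / 8 = 0.63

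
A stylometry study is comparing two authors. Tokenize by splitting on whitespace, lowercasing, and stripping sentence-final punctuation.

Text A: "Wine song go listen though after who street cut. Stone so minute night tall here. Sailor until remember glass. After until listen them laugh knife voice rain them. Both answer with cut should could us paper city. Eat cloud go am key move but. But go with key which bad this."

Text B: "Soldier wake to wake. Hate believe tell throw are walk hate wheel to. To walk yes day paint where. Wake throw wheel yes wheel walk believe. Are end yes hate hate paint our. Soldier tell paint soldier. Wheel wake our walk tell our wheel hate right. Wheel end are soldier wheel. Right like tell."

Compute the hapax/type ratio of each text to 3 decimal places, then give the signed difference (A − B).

0.613

A: hapax=32, V=41, ratio=0.780
B: hapax=3, V=18, ratio=0.167
Difference = 0.780 − 0.167 = 0.613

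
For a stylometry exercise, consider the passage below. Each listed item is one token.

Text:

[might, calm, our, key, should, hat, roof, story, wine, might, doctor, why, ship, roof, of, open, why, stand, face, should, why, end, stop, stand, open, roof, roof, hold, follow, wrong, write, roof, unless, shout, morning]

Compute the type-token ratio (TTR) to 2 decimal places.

0.71

N = 35 tokens, V = 25 types.
TTR = V / N = 25 / 35 = 0.71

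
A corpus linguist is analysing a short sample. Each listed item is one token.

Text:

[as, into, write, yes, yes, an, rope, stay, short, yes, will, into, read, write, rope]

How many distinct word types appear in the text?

Distinct types: {an, as, into, read, rope, short, stay, will, write, yes}
V = 10

10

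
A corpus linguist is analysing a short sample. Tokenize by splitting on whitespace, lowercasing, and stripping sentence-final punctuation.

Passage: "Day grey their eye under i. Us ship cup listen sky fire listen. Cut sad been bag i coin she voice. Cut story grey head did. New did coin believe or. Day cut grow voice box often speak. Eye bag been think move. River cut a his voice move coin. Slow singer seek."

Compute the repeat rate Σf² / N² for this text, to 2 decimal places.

0.03

Frequencies: cut:4, coin:3, voice:3, day:2, grey:2, eye:2, i:2, listen:2, been:2, bag:2, did:2, move:2, their:1, under:1, us:1, ship:1, cup:1, sky:1, fire:1, sad:1, … (17 more, each freq 1)
Σf² = 95; N² = 2809
Repeat rate = 95 / 2809 = 0.03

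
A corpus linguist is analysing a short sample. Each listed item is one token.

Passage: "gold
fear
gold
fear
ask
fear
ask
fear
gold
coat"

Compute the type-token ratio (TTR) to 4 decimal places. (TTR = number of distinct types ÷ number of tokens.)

N = 10 tokens, V = 4 types.
TTR = V / N = 4 / 10 = 0.4000

0.4000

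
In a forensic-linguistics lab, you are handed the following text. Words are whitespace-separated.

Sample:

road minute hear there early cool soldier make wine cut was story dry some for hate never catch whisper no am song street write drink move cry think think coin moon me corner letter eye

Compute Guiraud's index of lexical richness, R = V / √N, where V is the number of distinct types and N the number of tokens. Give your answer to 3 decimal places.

5.747

N = 35, V = 34.
√N = 5.916080
R = 34 / 5.916080 = 5.747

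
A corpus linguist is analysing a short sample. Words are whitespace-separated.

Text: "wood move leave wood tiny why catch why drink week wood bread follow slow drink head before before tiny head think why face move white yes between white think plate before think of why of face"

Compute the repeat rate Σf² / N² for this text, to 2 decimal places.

0.06

Frequencies: why:4, wood:3, before:3, think:3, move:2, tiny:2, drink:2, head:2, face:2, white:2, of:2, leave:1, catch:1, week:1, bread:1, follow:1, slow:1, yes:1, between:1, plate:1
Σf² = 80; N² = 1296
Repeat rate = 80 / 1296 = 0.06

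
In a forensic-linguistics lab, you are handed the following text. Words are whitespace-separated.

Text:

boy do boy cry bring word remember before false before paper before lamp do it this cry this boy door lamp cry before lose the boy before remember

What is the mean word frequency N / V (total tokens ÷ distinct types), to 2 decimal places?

N = 28 tokens, V = 15 types.
Mean frequency = N / V = 28 / 15 = 1.87

1.87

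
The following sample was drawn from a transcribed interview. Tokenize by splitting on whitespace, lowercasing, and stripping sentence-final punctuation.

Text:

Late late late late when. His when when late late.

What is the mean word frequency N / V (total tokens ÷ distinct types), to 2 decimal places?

3.33

N = 10 tokens, V = 3 types.
Mean frequency = N / V = 10 / 3 = 3.33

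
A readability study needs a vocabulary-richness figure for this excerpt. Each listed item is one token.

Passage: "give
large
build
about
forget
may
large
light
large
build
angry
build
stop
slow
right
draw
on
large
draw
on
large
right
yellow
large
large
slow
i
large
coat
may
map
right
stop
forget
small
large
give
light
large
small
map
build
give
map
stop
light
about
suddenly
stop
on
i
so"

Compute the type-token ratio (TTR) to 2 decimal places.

0.38

N = 52 tokens, V = 20 types.
TTR = V / N = 20 / 52 = 0.38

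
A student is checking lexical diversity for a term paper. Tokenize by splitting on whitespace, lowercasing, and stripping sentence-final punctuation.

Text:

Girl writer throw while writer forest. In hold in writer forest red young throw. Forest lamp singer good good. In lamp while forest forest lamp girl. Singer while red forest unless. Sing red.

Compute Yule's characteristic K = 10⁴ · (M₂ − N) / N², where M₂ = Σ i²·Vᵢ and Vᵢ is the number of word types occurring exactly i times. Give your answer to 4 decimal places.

Frequencies: forest:6, writer:3, while:3, in:3, red:3, lamp:3, girl:2, throw:2, singer:2, good:2, hold:1, young:1, unless:1, sing:1
N = 33. Frequency spectrum: V_1=4, V_2=4, V_3=5, V_6=1
M₂ = 1²·4 + 2²·4 + 3²·5 + 6²·1 = 101
K = 10000 × (101 − 33) / 33² = 624.4261

624.4261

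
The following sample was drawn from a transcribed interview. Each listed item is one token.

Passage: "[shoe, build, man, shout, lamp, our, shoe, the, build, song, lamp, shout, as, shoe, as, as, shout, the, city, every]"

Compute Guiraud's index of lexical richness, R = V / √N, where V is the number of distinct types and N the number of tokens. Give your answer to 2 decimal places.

N = 20, V = 11.
√N = 4.472136
R = 11 / 4.472136 = 2.46

2.46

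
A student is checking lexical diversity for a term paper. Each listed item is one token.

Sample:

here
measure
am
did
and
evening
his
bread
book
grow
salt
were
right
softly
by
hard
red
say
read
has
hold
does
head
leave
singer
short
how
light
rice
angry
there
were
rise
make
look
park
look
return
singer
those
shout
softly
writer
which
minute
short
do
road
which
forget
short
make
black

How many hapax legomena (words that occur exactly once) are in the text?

38

Frequencies: short:3, were:2, softly:2, singer:2, make:2, look:2, which:2, here:1, measure:1, am:1, did:1, and:1, evening:1, his:1, bread:1, book:1, grow:1, salt:1, right:1, by:1, … (25 more, each freq 1)
Hapax (freq=1): am, and, angry, black, book, bread, by, did, do, does, evening, forget, grow, hard, has, head, here, his, hold, how, leave, light, measure, minute, park, read, red, return, rice, right, rise, road, salt, say, shout, there, those, writer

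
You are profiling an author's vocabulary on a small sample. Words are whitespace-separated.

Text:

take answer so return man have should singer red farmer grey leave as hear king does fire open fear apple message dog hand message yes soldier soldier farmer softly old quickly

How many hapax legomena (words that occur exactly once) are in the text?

25

Frequencies: farmer:2, message:2, soldier:2, take:1, answer:1, so:1, return:1, man:1, have:1, should:1, singer:1, red:1, grey:1, leave:1, as:1, hear:1, king:1, does:1, fire:1, open:1, … (8 more, each freq 1)
Hapax (freq=1): answer, apple, as, does, dog, fear, fire, grey, hand, have, hear, king, leave, man, old, open, quickly, red, return, should, singer, so, softly, take, yes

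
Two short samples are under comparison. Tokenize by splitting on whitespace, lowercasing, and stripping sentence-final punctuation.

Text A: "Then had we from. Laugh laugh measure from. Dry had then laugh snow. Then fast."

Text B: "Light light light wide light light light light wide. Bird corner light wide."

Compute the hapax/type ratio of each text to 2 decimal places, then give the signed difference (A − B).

0.06

A: hapax=5, V=9, ratio=0.56
B: hapax=2, V=4, ratio=0.50
Difference = 0.56 − 0.50 = 0.06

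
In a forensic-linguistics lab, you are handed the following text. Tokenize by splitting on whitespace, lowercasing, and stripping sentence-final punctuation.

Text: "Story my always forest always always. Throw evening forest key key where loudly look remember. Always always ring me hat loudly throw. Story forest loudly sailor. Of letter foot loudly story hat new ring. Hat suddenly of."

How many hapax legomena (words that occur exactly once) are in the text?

Frequencies: always:5, loudly:4, story:3, forest:3, hat:3, throw:2, key:2, ring:2, of:2, my:1, evening:1, where:1, look:1, remember:1, me:1, sailor:1, letter:1, foot:1, new:1, suddenly:1
Hapax (freq=1): evening, foot, letter, look, me, my, new, remember, sailor, suddenly, where

11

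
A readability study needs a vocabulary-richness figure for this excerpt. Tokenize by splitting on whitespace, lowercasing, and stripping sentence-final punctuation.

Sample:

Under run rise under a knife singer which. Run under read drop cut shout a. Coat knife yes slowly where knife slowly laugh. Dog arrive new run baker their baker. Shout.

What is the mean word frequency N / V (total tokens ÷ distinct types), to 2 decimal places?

1.48

N = 31 tokens, V = 21 types.
Mean frequency = N / V = 31 / 21 = 1.48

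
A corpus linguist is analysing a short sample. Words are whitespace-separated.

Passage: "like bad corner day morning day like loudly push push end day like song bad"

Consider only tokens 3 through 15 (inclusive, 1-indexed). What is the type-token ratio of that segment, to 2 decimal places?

Segment tokens 3–15: corner, day, morning, day, like, loudly, push, push, end, day, like, song, bad
Segment N = 13, segment V = 9.
TTR = 9 / 13 = 0.69

0.69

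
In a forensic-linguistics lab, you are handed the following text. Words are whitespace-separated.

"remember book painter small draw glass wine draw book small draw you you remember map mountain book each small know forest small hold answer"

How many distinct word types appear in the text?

15

Distinct types: {answer, book, draw, each, forest, glass, hold, know, map, mountain, painter, remember, small, wine, you}
V = 15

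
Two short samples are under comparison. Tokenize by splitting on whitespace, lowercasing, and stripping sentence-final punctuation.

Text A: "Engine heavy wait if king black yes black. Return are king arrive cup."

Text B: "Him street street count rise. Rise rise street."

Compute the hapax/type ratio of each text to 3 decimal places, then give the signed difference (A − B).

0.318

A: hapax=9, V=11, ratio=0.818
B: hapax=2, V=4, ratio=0.500
Difference = 0.818 − 0.500 = 0.318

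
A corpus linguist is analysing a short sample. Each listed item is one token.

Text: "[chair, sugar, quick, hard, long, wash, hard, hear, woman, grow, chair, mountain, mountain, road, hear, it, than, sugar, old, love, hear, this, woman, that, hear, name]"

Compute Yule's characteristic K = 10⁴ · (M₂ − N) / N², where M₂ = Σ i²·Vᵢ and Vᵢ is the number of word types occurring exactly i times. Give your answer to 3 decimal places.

Frequencies: hear:4, chair:2, sugar:2, hard:2, woman:2, mountain:2, quick:1, long:1, wash:1, grow:1, road:1, it:1, than:1, old:1, love:1, this:1, that:1, name:1
N = 26. Frequency spectrum: V_1=12, V_2=5, V_4=1
M₂ = 1²·12 + 2²·5 + 4²·1 = 48
K = 10000 × (48 − 26) / 26² = 325.444

325.444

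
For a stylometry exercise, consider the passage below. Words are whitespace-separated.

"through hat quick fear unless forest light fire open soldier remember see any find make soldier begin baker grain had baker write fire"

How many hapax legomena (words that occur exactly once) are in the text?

Frequencies: fire:2, soldier:2, baker:2, through:1, hat:1, quick:1, fear:1, unless:1, forest:1, light:1, open:1, remember:1, see:1, any:1, find:1, make:1, begin:1, grain:1, had:1, write:1
Hapax (freq=1): any, begin, fear, find, forest, grain, had, hat, light, make, open, quick, remember, see, through, unless, write

17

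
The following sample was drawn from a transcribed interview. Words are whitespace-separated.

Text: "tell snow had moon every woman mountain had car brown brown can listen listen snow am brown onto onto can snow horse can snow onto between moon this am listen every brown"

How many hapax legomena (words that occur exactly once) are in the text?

Frequencies: snow:4, brown:4, can:3, listen:3, onto:3, had:2, moon:2, every:2, am:2, tell:1, woman:1, mountain:1, car:1, horse:1, between:1, this:1
Hapax (freq=1): between, car, horse, mountain, tell, this, woman

7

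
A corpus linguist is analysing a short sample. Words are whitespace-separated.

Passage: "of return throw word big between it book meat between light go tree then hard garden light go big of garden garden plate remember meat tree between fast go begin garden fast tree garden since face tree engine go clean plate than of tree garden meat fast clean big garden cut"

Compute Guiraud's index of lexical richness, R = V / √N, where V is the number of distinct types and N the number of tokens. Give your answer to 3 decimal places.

N = 51, V = 25.
√N = 7.141428
R = 25 / 7.141428 = 3.501

3.501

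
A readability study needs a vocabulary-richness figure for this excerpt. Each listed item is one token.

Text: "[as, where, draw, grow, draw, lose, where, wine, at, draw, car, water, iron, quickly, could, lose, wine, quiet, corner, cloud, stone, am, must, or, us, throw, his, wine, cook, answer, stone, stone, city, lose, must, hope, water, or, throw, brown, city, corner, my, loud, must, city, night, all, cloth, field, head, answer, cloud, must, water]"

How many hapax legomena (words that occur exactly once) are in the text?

21

Frequencies: must:4, draw:3, lose:3, wine:3, water:3, stone:3, city:3, where:2, corner:2, cloud:2, or:2, throw:2, answer:2, as:1, grow:1, at:1, car:1, iron:1, quickly:1, could:1, … (14 more, each freq 1)
Hapax (freq=1): all, am, as, at, brown, car, cloth, cook, could, field, grow, head, his, hope, iron, loud, my, night, quickly, quiet, us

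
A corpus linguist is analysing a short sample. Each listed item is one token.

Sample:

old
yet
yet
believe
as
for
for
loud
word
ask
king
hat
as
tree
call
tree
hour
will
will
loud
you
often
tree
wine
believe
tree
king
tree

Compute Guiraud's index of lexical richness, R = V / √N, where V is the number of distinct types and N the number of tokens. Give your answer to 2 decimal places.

3.21

N = 28, V = 17.
√N = 5.291503
R = 17 / 5.291503 = 3.21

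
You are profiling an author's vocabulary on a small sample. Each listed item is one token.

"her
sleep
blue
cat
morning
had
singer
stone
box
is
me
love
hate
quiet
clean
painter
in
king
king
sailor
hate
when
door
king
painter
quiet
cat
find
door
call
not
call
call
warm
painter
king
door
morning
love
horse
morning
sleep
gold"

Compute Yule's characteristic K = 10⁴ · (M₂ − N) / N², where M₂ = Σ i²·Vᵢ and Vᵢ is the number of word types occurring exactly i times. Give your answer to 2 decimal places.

248.78

Frequencies: king:4, morning:3, painter:3, door:3, call:3, sleep:2, cat:2, love:2, hate:2, quiet:2, her:1, blue:1, had:1, singer:1, stone:1, box:1, is:1, me:1, clean:1, in:1, … (7 more, each freq 1)
N = 43. Frequency spectrum: V_1=17, V_2=5, V_3=4, V_4=1
M₂ = 1²·17 + 2²·5 + 3²·4 + 4²·1 = 89
K = 10000 × (89 − 43) / 43² = 248.78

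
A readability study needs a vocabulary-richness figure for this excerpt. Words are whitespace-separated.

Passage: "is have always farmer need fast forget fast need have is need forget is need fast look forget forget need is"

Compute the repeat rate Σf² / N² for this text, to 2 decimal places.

0.17

Frequencies: need:5, is:4, forget:4, fast:3, have:2, always:1, farmer:1, look:1
Σf² = 73; N² = 441
Repeat rate = 73 / 441 = 0.17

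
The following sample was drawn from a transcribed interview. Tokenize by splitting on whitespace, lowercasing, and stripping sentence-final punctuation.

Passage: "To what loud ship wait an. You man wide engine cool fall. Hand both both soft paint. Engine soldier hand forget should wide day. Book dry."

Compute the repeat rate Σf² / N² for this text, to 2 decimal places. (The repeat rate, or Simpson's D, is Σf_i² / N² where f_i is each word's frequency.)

Frequencies: wide:2, engine:2, hand:2, both:2, to:1, what:1, loud:1, ship:1, wait:1, an:1, you:1, man:1, cool:1, fall:1, soft:1, paint:1, soldier:1, forget:1, should:1, day:1, … (2 more, each freq 1)
Σf² = 34; N² = 676
Repeat rate = 34 / 676 = 0.05

0.05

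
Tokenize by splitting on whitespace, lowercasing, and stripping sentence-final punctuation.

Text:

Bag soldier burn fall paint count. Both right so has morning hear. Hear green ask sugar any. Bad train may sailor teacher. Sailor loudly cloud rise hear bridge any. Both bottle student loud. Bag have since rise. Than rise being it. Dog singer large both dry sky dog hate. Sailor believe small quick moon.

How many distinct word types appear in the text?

Distinct types: {any, ask, bad, bag, being, believe, both, bottle, bridge, burn, cloud, count, dog, dry, fall, green, has, hate, have, hear, it, large, loud, loudly, may, moon, morning, paint, quick, right, rise, sailor, since, singer, sky, small, so, soldier, student, sugar, teacher, than, train}
V = 43

43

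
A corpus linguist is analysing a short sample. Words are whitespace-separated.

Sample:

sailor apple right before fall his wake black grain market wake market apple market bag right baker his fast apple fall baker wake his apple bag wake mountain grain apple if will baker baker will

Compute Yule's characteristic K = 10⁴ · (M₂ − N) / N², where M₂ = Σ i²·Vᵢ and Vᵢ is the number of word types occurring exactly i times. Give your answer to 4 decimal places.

538.7755

Frequencies: apple:5, wake:4, baker:4, his:3, market:3, right:2, fall:2, grain:2, bag:2, will:2, sailor:1, before:1, black:1, fast:1, mountain:1, if:1
N = 35. Frequency spectrum: V_1=6, V_2=5, V_3=2, V_4=2, V_5=1
M₂ = 1²·6 + 2²·5 + 3²·2 + 4²·2 + 5²·1 = 101
K = 10000 × (101 − 35) / 35² = 538.7755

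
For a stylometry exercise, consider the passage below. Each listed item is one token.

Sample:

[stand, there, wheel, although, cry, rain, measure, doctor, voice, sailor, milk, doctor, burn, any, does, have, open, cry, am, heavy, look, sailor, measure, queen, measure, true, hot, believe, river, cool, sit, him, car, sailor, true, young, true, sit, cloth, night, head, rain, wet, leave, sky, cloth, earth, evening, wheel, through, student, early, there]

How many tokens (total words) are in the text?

Tokens: stand, there, wheel, although, cry, rain, measure, doctor, voice, sailor, milk, doctor, burn, any, does, have, open, cry, am, heavy, look, sailor, measure, queen, measure, true, hot, believe, river, cool, sit, him, car, sailor, true, young, true, sit, cloth, night, head, rain, wet, leave, sky, cloth, earth, evening, wheel, through, student, early, there
N = 53

53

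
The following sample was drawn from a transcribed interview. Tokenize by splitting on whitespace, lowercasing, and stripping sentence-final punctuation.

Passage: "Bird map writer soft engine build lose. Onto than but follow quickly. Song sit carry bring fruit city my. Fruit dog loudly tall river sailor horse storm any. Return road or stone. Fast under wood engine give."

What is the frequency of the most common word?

Frequencies: engine:2, fruit:2, bird:1, map:1, writer:1, soft:1, build:1, lose:1, onto:1, than:1, but:1, follow:1, quickly:1, song:1, sit:1, carry:1, bring:1, city:1, my:1, dog:1, … (15 more, each freq 1)
Most common: 'engine' with frequency 2.

2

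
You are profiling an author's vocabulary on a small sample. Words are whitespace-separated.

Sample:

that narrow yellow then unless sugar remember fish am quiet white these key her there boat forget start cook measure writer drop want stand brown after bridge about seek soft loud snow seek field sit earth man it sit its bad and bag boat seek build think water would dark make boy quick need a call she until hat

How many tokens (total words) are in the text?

59

Tokens: that, narrow, yellow, then, unless, sugar, remember, fish, am, quiet, white, these, key, her, there, boat, forget, start, cook, measure, writer, drop, want, stand, brown, after, bridge, about, seek, soft, loud, snow, seek, field, sit, earth, man, it, sit, its, bad, and, bag, boat, seek, build, think, water, would, dark, make, boy, quick, need, a, call, she, until, hat
N = 59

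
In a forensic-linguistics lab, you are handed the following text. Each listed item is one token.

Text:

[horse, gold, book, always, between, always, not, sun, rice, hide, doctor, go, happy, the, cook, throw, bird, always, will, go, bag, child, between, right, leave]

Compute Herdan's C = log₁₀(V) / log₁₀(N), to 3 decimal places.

0.946

N = 25, V = 21.
log₁₀(V) = 1.322219, log₁₀(N) = 1.397940
C = 1.322219 / 1.397940 = 0.946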